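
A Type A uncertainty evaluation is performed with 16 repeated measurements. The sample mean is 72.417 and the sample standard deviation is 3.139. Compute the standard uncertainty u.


The standard uncertainty for Type A evaluation is u = s / sqrt(n).
u = 3.139 / sqrt(16)
u = 3.139 / 4.0
u = 0.7847

0.7847


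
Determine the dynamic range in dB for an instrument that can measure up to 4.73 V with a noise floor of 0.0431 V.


Dynamic range = 20 * log10(Vmax / Vnoise).
DR = 20 * log10(4.73 / 0.0431)
DR = 20 * log10(109.74)
DR = 40.81 dB

40.81 dB


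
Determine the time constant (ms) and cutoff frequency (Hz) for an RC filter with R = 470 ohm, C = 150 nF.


Time constant: tau = R * C.
tau = 470 * 1.50e-07 = 7.05e-05 s
tau = 0.0705 ms
Cutoff frequency: fc = 1 / (2*pi*R*C).
fc = 1 / (2*pi*7.05e-05) = 2257.52 Hz

tau = 0.0705 ms, fc = 2257.52 Hz


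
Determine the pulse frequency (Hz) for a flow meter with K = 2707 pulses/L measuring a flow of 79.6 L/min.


Frequency = K * Q / 60 (converting L/min to L/s).
f = 2707 * 79.6 / 60
f = 215477.2 / 60
f = 3591.29 Hz

3591.29 Hz


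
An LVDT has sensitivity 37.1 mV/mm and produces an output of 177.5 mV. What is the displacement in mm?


Displacement = Vout / sensitivity.
d = 177.5 / 37.1
d = 4.784 mm

4.784 mm


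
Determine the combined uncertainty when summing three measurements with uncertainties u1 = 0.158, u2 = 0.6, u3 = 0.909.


For a sum of independent quantities, uc = sqrt(u1^2 + u2^2 + u3^2).
uc = sqrt(0.158^2 + 0.6^2 + 0.909^2)
uc = sqrt(0.024964 + 0.36 + 0.826281)
uc = 1.1006

1.1006


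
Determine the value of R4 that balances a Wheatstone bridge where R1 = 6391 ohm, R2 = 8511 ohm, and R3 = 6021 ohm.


At balance: R1*R4 = R2*R3, so R4 = R2*R3/R1.
R4 = 8511 * 6021 / 6391
R4 = 51244731 / 6391
R4 = 8018.26 ohm

8018.26 ohm


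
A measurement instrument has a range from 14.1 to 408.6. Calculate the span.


Span = upper range - lower range.
Span = 408.6 - (14.1)
Span = 394.5

394.5


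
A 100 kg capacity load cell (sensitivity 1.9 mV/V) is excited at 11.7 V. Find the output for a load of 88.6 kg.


Vout = rated_output * Vex * (load / capacity).
Vout = 1.9 * 11.7 * (88.6 / 100)
Vout = 1.9 * 11.7 * 0.886
Vout = 19.696 mV

19.696 mV


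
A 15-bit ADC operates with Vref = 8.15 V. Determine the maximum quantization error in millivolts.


The maximum quantization error is +/- LSB/2.
LSB = Vref / 2^n = 8.15 / 32768 = 0.00024872 V
Max error = LSB / 2 = 0.00024872 / 2 = 0.00012436 V
Max error = 0.1244 mV

0.1244 mV


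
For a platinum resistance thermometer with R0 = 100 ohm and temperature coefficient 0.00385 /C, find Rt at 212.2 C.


The RTD equation: Rt = R0 * (1 + alpha * T).
Rt = 100 * (1 + 0.00385 * 212.2)
Rt = 100 * (1 + 0.81697)
Rt = 100 * 1.81697
Rt = 181.697 ohm

181.697 ohm


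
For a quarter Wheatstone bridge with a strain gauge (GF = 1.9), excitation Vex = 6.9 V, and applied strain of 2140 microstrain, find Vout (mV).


Quarter bridge output: Vout = (GF * epsilon * Vex) / 4.
Vout = (1.9 * 2140e-6 * 6.9) / 4
Vout = 0.0280554 / 4 V
Vout = 0.00701385 V = 7.0139 mV

7.0139 mV


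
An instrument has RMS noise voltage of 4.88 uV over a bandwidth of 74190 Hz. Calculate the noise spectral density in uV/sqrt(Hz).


Noise spectral density = Vrms / sqrt(BW).
NSD = 4.88 / sqrt(74190)
NSD = 4.88 / 272.3784
NSD = 0.0179 uV/sqrt(Hz)

0.0179 uV/sqrt(Hz)


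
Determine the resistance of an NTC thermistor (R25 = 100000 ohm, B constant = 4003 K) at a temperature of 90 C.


NTC thermistor equation: Rt = R25 * exp(B * (1/T - 1/T25)).
T in Kelvin: 363.15 K, T25 = 298.15 K
1/T - 1/T25 = 1/363.15 - 1/298.15 = -0.00060033
B * (1/T - 1/T25) = 4003 * -0.00060033 = -2.4031
Rt = 100000 * exp(-2.4031) = 9043.4 ohm

9043.4 ohm


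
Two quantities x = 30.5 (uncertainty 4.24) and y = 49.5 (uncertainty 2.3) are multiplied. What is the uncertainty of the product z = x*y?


For a product z = x*y, the relative uncertainty is:
uz/z = sqrt((ux/x)^2 + (uy/y)^2)
Relative uncertainties: ux/x = 4.24/30.5 = 0.139016
uy/y = 2.3/49.5 = 0.046465
z = 30.5 * 49.5 = 1509.8
uz = 1509.8 * sqrt(0.139016^2 + 0.046465^2) = 221.293

221.293


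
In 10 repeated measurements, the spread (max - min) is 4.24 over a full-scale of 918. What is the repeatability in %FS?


Repeatability = (spread / full scale) * 100%.
R = (4.24 / 918) * 100
R = 0.462 %FS

0.462 %FS


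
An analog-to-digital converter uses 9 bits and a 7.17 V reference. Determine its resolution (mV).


The resolution (LSB) of an ADC is Vref / 2^n.
LSB = 7.17 / 2^9
LSB = 7.17 / 512
LSB = 0.01400391 V = 14.00390625 mV

14.00390625 mV


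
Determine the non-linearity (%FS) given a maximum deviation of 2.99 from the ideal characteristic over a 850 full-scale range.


Linearity error = (max deviation / full scale) * 100%.
Linearity = (2.99 / 850) * 100
Linearity = 0.352 %FS

0.352 %FS


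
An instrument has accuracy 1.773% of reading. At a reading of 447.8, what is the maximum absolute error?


Absolute error = (accuracy% / 100) * reading.
Error = (1.773 / 100) * 447.8
Error = 0.01773 * 447.8
Error = 7.9395

7.9395


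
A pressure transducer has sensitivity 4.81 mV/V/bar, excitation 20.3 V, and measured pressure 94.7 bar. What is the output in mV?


Output = sensitivity * Vex * P.
Vout = 4.81 * 20.3 * 94.7
Vout = 97.643 * 94.7
Vout = 9246.79 mV

9246.79 mV


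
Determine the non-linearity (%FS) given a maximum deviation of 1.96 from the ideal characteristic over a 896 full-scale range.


Linearity error = (max deviation / full scale) * 100%.
Linearity = (1.96 / 896) * 100
Linearity = 0.219 %FS

0.219 %FS


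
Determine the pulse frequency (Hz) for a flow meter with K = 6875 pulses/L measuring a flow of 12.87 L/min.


Frequency = K * Q / 60 (converting L/min to L/s).
f = 6875 * 12.87 / 60
f = 88481.25 / 60
f = 1474.69 Hz

1474.69 Hz


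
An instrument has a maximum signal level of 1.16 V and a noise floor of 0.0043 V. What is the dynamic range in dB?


Dynamic range = 20 * log10(Vmax / Vnoise).
DR = 20 * log10(1.16 / 0.0043)
DR = 20 * log10(269.77)
DR = 48.62 dB

48.62 dB


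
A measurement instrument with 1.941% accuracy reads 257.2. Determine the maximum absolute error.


Absolute error = (accuracy% / 100) * reading.
Error = (1.941 / 100) * 257.2
Error = 0.01941 * 257.2
Error = 4.9923

4.9923


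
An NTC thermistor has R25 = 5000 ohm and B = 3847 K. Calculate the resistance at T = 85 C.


NTC thermistor equation: Rt = R25 * exp(B * (1/T - 1/T25)).
T in Kelvin: 358.15 K, T25 = 298.15 K
1/T - 1/T25 = 1/358.15 - 1/298.15 = -0.00056189
B * (1/T - 1/T25) = 3847 * -0.00056189 = -2.1616
Rt = 5000 * exp(-2.1616) = 575.7 ohm

575.7 ohm


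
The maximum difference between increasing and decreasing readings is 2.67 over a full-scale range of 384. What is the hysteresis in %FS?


Hysteresis = (max difference / full scale) * 100%.
H = (2.67 / 384) * 100
H = 0.695 %FS

0.695 %FS


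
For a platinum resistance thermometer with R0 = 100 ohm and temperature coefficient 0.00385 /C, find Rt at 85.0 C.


The RTD equation: Rt = R0 * (1 + alpha * T).
Rt = 100 * (1 + 0.00385 * 85.0)
Rt = 100 * (1 + 0.32725)
Rt = 100 * 1.32725
Rt = 132.725 ohm

132.725 ohm


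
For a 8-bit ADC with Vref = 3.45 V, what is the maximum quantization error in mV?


The maximum quantization error is +/- LSB/2.
LSB = Vref / 2^n = 3.45 / 256 = 0.01347656 V
Max error = LSB / 2 = 0.01347656 / 2 = 0.00673828 V
Max error = 6.7383 mV

6.7383 mV


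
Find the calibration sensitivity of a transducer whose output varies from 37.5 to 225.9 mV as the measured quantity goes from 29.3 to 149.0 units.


Sensitivity = (y2 - y1) / (x2 - x1).
S = (225.9 - 37.5) / (149.0 - 29.3)
S = 188.4 / 119.7
S = 1.5739 mV/unit

1.5739 mV/unit


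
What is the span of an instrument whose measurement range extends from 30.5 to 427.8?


Span = upper range - lower range.
Span = 427.8 - (30.5)
Span = 397.3

397.3


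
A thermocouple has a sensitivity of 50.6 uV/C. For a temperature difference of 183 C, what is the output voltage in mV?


The thermocouple output V = sensitivity * dT.
V = 50.6 uV/C * 183 C
V = 9259.8 uV
V = 9.26 mV

9.26 mV


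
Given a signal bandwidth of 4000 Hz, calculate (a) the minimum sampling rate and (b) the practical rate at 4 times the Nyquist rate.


By Nyquist theorem, fs_min = 2 * fmax.
fs_min = 2 * 4000 = 8000 Hz
Practical rate = 4 * fs_min = 4 * 8000 = 32000 Hz

fs_min = 8000 Hz, fs_practical = 32000 Hz


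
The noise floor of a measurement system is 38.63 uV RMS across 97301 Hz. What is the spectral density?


Noise spectral density = Vrms / sqrt(BW).
NSD = 38.63 / sqrt(97301)
NSD = 38.63 / 311.9311
NSD = 0.1238 uV/sqrt(Hz)

0.1238 uV/sqrt(Hz)


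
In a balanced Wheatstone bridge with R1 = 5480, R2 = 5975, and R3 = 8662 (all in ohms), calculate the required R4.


At balance: R1*R4 = R2*R3, so R4 = R2*R3/R1.
R4 = 5975 * 8662 / 5480
R4 = 51755450 / 5480
R4 = 9444.43 ohm

9444.43 ohm


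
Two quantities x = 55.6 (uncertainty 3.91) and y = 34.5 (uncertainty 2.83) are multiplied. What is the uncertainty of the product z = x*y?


For a product z = x*y, the relative uncertainty is:
uz/z = sqrt((ux/x)^2 + (uy/y)^2)
Relative uncertainties: ux/x = 3.91/55.6 = 0.070324
uy/y = 2.83/34.5 = 0.082029
z = 55.6 * 34.5 = 1918.2
uz = 1918.2 * sqrt(0.070324^2 + 0.082029^2) = 207.256

207.256


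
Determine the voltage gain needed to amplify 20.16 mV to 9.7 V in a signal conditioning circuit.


Gain = Vout / Vin (converting to same units).
G = 9.7 V / 20.16 mV
G = 9700.0 mV / 20.16 mV
G = 481.15

481.15


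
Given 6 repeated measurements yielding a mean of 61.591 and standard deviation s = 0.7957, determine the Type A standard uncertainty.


The standard uncertainty for Type A evaluation is u = s / sqrt(n).
u = 0.7957 / sqrt(6)
u = 0.7957 / 2.4495
u = 0.3248

0.3248


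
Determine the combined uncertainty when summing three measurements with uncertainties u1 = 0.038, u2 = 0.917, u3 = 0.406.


For a sum of independent quantities, uc = sqrt(u1^2 + u2^2 + u3^2).
uc = sqrt(0.038^2 + 0.917^2 + 0.406^2)
uc = sqrt(0.001444 + 0.840889 + 0.164836)
uc = 1.0036

1.0036


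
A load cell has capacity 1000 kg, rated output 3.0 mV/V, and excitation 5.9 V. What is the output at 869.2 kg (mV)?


Vout = rated_output * Vex * (load / capacity).
Vout = 3.0 * 5.9 * (869.2 / 1000)
Vout = 3.0 * 5.9 * 0.8692
Vout = 15.385 mV

15.385 mV


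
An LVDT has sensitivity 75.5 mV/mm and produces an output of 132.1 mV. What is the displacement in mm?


Displacement = Vout / sensitivity.
d = 132.1 / 75.5
d = 1.75 mm

1.75 mm


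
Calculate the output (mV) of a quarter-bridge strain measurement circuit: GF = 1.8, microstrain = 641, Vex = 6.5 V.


Quarter bridge output: Vout = (GF * epsilon * Vex) / 4.
Vout = (1.8 * 641e-6 * 6.5) / 4
Vout = 0.0074997 / 4 V
Vout = 0.00187492 V = 1.8749 mV

1.8749 mV


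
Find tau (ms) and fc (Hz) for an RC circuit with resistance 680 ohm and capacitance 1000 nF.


Time constant: tau = R * C.
tau = 680 * 1.00e-06 = 0.00068 s
tau = 0.68 ms
Cutoff frequency: fc = 1 / (2*pi*R*C).
fc = 1 / (2*pi*0.00068) = 234.05 Hz

tau = 0.68 ms, fc = 234.05 Hz


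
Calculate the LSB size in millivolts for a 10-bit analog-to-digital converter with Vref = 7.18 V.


The resolution (LSB) of an ADC is Vref / 2^n.
LSB = 7.18 / 2^10
LSB = 7.18 / 1024
LSB = 0.00701172 V = 7.01171875 mV

7.01171875 mV


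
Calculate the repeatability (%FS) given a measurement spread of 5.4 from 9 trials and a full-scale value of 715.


Repeatability = (spread / full scale) * 100%.
R = (5.4 / 715) * 100
R = 0.755 %FS

0.755 %FS


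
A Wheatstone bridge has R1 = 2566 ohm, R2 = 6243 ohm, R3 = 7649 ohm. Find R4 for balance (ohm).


At balance: R1*R4 = R2*R3, so R4 = R2*R3/R1.
R4 = 6243 * 7649 / 2566
R4 = 47752707 / 2566
R4 = 18609.78 ohm

18609.78 ohm


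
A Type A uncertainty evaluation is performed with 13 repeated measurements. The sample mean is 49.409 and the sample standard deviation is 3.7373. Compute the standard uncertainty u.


The standard uncertainty for Type A evaluation is u = s / sqrt(n).
u = 3.7373 / sqrt(13)
u = 3.7373 / 3.6056
u = 1.0365

1.0365


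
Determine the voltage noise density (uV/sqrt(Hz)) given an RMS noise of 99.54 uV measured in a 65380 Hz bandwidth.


Noise spectral density = Vrms / sqrt(BW).
NSD = 99.54 / sqrt(65380)
NSD = 99.54 / 255.6951
NSD = 0.3893 uV/sqrt(Hz)

0.3893 uV/sqrt(Hz)


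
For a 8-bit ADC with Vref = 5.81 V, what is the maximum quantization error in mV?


The maximum quantization error is +/- LSB/2.
LSB = Vref / 2^n = 5.81 / 256 = 0.02269531 V
Max error = LSB / 2 = 0.02269531 / 2 = 0.01134766 V
Max error = 11.3477 mV

11.3477 mV


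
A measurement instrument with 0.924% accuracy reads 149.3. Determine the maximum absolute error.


Absolute error = (accuracy% / 100) * reading.
Error = (0.924 / 100) * 149.3
Error = 0.00924 * 149.3
Error = 1.3795

1.3795


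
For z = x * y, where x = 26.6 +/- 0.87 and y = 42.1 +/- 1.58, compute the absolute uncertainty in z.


For a product z = x*y, the relative uncertainty is:
uz/z = sqrt((ux/x)^2 + (uy/y)^2)
Relative uncertainties: ux/x = 0.87/26.6 = 0.032707
uy/y = 1.58/42.1 = 0.03753
z = 26.6 * 42.1 = 1119.9
uz = 1119.9 * sqrt(0.032707^2 + 0.03753^2) = 55.748

55.748


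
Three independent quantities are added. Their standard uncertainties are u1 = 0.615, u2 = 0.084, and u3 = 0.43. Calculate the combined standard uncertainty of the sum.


For a sum of independent quantities, uc = sqrt(u1^2 + u2^2 + u3^2).
uc = sqrt(0.615^2 + 0.084^2 + 0.43^2)
uc = sqrt(0.378225 + 0.007056 + 0.1849)
uc = 0.7551

0.7551


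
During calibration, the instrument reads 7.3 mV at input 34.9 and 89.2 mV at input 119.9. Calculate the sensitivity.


Sensitivity = (y2 - y1) / (x2 - x1).
S = (89.2 - 7.3) / (119.9 - 34.9)
S = 81.9 / 85.0
S = 0.9635 mV/unit

0.9635 mV/unit


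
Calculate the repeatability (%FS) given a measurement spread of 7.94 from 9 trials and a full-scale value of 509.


Repeatability = (spread / full scale) * 100%.
R = (7.94 / 509) * 100
R = 1.56 %FS

1.56 %FS


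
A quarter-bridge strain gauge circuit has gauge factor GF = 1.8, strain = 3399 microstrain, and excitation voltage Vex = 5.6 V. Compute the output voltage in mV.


Quarter bridge output: Vout = (GF * epsilon * Vex) / 4.
Vout = (1.8 * 3399e-6 * 5.6) / 4
Vout = 0.03426192 / 4 V
Vout = 0.00856548 V = 8.5655 mV

8.5655 mV


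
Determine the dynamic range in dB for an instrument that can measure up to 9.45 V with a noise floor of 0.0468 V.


Dynamic range = 20 * log10(Vmax / Vnoise).
DR = 20 * log10(9.45 / 0.0468)
DR = 20 * log10(201.92)
DR = 46.1 dB

46.1 dB


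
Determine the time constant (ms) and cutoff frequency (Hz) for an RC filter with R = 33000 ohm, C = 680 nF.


Time constant: tau = R * C.
tau = 33000 * 6.80e-07 = 0.02244 s
tau = 22.44 ms
Cutoff frequency: fc = 1 / (2*pi*R*C).
fc = 1 / (2*pi*0.02244) = 7.09 Hz

tau = 22.44 ms, fc = 7.09 Hz


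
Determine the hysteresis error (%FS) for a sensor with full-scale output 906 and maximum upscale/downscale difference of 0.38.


Hysteresis = (max difference / full scale) * 100%.
H = (0.38 / 906) * 100
H = 0.042 %FS

0.042 %FS


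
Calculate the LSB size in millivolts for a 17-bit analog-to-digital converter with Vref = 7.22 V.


The resolution (LSB) of an ADC is Vref / 2^n.
LSB = 7.22 / 2^17
LSB = 7.22 / 131072
LSB = 5.508e-05 V = 0.05508423 mV

0.05508423 mV


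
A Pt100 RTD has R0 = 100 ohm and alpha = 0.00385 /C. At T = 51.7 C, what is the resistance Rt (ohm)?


The RTD equation: Rt = R0 * (1 + alpha * T).
Rt = 100 * (1 + 0.00385 * 51.7)
Rt = 100 * (1 + 0.199045)
Rt = 100 * 1.199045
Rt = 119.904 ohm

119.904 ohm


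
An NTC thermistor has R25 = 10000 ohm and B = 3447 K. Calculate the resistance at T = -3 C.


NTC thermistor equation: Rt = R25 * exp(B * (1/T - 1/T25)).
T in Kelvin: 270.15 K, T25 = 298.15 K
1/T - 1/T25 = 1/270.15 - 1/298.15 = 0.00034763
B * (1/T - 1/T25) = 3447 * 0.00034763 = 1.1983
Rt = 10000 * exp(1.1983) = 33144.2 ohm

33144.2 ohm


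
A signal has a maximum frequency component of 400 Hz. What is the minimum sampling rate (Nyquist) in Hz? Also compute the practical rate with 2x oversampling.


By Nyquist theorem, fs_min = 2 * fmax.
fs_min = 2 * 400 = 800 Hz
Practical rate = 2 * fs_min = 2 * 800 = 1600 Hz

fs_min = 800 Hz, fs_practical = 1600 Hz


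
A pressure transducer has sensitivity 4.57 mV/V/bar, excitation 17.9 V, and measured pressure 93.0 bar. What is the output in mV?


Output = sensitivity * Vex * P.
Vout = 4.57 * 17.9 * 93.0
Vout = 81.803 * 93.0
Vout = 7607.68 mV

7607.68 mV


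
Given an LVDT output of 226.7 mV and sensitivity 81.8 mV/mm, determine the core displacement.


Displacement = Vout / sensitivity.
d = 226.7 / 81.8
d = 2.771 mm

2.771 mm


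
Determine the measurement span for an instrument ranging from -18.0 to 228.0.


Span = upper range - lower range.
Span = 228.0 - (-18.0)
Span = 246.0

246.0


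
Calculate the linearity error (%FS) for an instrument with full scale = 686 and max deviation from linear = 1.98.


Linearity error = (max deviation / full scale) * 100%.
Linearity = (1.98 / 686) * 100
Linearity = 0.289 %FS

0.289 %FS


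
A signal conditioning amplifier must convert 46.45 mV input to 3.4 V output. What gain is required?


Gain = Vout / Vin (converting to same units).
G = 3.4 V / 46.45 mV
G = 3400.0 mV / 46.45 mV
G = 73.2

73.2


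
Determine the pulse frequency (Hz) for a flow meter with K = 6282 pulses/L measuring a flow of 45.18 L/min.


Frequency = K * Q / 60 (converting L/min to L/s).
f = 6282 * 45.18 / 60
f = 283820.76 / 60
f = 4730.35 Hz

4730.35 Hz


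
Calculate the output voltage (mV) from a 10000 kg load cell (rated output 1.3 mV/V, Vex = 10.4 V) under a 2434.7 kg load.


Vout = rated_output * Vex * (load / capacity).
Vout = 1.3 * 10.4 * (2434.7 / 10000)
Vout = 1.3 * 10.4 * 0.24347
Vout = 3.292 mV

3.292 mV


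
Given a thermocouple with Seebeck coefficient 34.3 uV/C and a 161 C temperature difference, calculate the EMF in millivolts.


The thermocouple output V = sensitivity * dT.
V = 34.3 uV/C * 161 C
V = 5522.3 uV
V = 5.522 mV

5.522 mV


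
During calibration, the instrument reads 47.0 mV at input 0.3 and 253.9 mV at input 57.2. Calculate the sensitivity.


Sensitivity = (y2 - y1) / (x2 - x1).
S = (253.9 - 47.0) / (57.2 - 0.3)
S = 206.9 / 56.9
S = 3.6362 mV/unit

3.6362 mV/unit


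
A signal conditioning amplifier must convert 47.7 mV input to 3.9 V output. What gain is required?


Gain = Vout / Vin (converting to same units).
G = 3.9 V / 47.7 mV
G = 3900.0 mV / 47.7 mV
G = 81.76

81.76


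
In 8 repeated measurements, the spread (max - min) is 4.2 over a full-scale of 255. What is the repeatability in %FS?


Repeatability = (spread / full scale) * 100%.
R = (4.2 / 255) * 100
R = 1.647 %FS

1.647 %FS


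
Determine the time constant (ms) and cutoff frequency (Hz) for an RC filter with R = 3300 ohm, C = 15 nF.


Time constant: tau = R * C.
tau = 3300 * 1.50e-08 = 4.95e-05 s
tau = 0.0495 ms
Cutoff frequency: fc = 1 / (2*pi*R*C).
fc = 1 / (2*pi*4.95e-05) = 3215.25 Hz

tau = 0.0495 ms, fc = 3215.25 Hz


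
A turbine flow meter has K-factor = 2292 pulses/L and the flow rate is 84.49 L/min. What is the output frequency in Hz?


Frequency = K * Q / 60 (converting L/min to L/s).
f = 2292 * 84.49 / 60
f = 193651.08 / 60
f = 3227.52 Hz

3227.52 Hz


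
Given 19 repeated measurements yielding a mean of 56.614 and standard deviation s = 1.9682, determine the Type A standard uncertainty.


The standard uncertainty for Type A evaluation is u = s / sqrt(n).
u = 1.9682 / sqrt(19)
u = 1.9682 / 4.3589
u = 0.4515

0.4515


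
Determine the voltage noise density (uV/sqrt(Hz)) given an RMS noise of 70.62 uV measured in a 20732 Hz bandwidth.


Noise spectral density = Vrms / sqrt(BW).
NSD = 70.62 / sqrt(20732)
NSD = 70.62 / 143.9861
NSD = 0.4905 uV/sqrt(Hz)

0.4905 uV/sqrt(Hz)


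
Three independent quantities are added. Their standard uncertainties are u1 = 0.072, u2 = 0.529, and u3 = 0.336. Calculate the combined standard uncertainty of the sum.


For a sum of independent quantities, uc = sqrt(u1^2 + u2^2 + u3^2).
uc = sqrt(0.072^2 + 0.529^2 + 0.336^2)
uc = sqrt(0.005184 + 0.279841 + 0.112896)
uc = 0.6308

0.6308


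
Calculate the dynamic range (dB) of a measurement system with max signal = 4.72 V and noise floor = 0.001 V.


Dynamic range = 20 * log10(Vmax / Vnoise).
DR = 20 * log10(4.72 / 0.001)
DR = 20 * log10(4720.0)
DR = 73.48 dB

73.48 dB


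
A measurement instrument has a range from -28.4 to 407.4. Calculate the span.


Span = upper range - lower range.
Span = 407.4 - (-28.4)
Span = 435.8

435.8


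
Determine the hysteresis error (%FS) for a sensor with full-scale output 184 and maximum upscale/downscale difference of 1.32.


Hysteresis = (max difference / full scale) * 100%.
H = (1.32 / 184) * 100
H = 0.717 %FS

0.717 %FS


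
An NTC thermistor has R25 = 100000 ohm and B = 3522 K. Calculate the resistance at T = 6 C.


NTC thermistor equation: Rt = R25 * exp(B * (1/T - 1/T25)).
T in Kelvin: 279.15 K, T25 = 298.15 K
1/T - 1/T25 = 1/279.15 - 1/298.15 = 0.00022829
B * (1/T - 1/T25) = 3522 * 0.00022829 = 0.804
Rt = 100000 * exp(0.804) = 223452.1 ohm

223452.1 ohm


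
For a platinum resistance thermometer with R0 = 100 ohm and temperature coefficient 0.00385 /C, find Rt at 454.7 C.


The RTD equation: Rt = R0 * (1 + alpha * T).
Rt = 100 * (1 + 0.00385 * 454.7)
Rt = 100 * (1 + 1.750595)
Rt = 100 * 2.750595
Rt = 275.06 ohm

275.06 ohm


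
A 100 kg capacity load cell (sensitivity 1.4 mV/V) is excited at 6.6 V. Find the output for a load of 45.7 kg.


Vout = rated_output * Vex * (load / capacity).
Vout = 1.4 * 6.6 * (45.7 / 100)
Vout = 1.4 * 6.6 * 0.457
Vout = 4.223 mV

4.223 mV


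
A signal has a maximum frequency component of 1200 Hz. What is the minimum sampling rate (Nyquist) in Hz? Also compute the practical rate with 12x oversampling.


By Nyquist theorem, fs_min = 2 * fmax.
fs_min = 2 * 1200 = 2400 Hz
Practical rate = 12 * fs_min = 12 * 2400 = 28800 Hz

fs_min = 2400 Hz, fs_practical = 28800 Hz


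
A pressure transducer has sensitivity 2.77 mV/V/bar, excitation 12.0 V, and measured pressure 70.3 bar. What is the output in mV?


Output = sensitivity * Vex * P.
Vout = 2.77 * 12.0 * 70.3
Vout = 33.24 * 70.3
Vout = 2336.77 mV

2336.77 mV


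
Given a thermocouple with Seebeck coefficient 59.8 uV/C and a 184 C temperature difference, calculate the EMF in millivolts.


The thermocouple output V = sensitivity * dT.
V = 59.8 uV/C * 184 C
V = 11003.2 uV
V = 11.003 mV

11.003 mV


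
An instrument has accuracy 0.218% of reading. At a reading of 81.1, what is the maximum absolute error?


Absolute error = (accuracy% / 100) * reading.
Error = (0.218 / 100) * 81.1
Error = 0.00218 * 81.1
Error = 0.1768

0.1768


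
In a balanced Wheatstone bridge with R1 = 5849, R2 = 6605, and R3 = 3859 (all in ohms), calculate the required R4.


At balance: R1*R4 = R2*R3, so R4 = R2*R3/R1.
R4 = 6605 * 3859 / 5849
R4 = 25488695 / 5849
R4 = 4357.79 ohm

4357.79 ohm


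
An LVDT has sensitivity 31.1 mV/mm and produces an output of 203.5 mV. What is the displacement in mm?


Displacement = Vout / sensitivity.
d = 203.5 / 31.1
d = 6.543 mm

6.543 mm


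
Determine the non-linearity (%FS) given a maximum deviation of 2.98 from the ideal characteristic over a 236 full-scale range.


Linearity error = (max deviation / full scale) * 100%.
Linearity = (2.98 / 236) * 100
Linearity = 1.263 %FS

1.263 %FS


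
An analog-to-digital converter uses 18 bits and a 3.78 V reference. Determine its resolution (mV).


The resolution (LSB) of an ADC is Vref / 2^n.
LSB = 3.78 / 2^18
LSB = 3.78 / 262144
LSB = 1.442e-05 V = 0.01441956 mV

0.01441956 mV


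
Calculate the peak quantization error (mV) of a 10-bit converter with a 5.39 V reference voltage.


The maximum quantization error is +/- LSB/2.
LSB = Vref / 2^n = 5.39 / 1024 = 0.00526367 V
Max error = LSB / 2 = 0.00526367 / 2 = 0.00263184 V
Max error = 2.6318 mV

2.6318 mV


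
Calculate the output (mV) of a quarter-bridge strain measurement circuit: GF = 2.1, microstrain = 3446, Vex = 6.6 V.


Quarter bridge output: Vout = (GF * epsilon * Vex) / 4.
Vout = (2.1 * 3446e-6 * 6.6) / 4
Vout = 0.04776156 / 4 V
Vout = 0.01194039 V = 11.9404 mV

11.9404 mV


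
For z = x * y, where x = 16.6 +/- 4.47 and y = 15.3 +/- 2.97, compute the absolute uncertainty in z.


For a product z = x*y, the relative uncertainty is:
uz/z = sqrt((ux/x)^2 + (uy/y)^2)
Relative uncertainties: ux/x = 4.47/16.6 = 0.269277
uy/y = 2.97/15.3 = 0.194118
z = 16.6 * 15.3 = 254.0
uz = 254.0 * sqrt(0.269277^2 + 0.194118^2) = 84.309

84.309


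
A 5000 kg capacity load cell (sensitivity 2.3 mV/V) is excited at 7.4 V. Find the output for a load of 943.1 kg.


Vout = rated_output * Vex * (load / capacity).
Vout = 2.3 * 7.4 * (943.1 / 5000)
Vout = 2.3 * 7.4 * 0.18862
Vout = 3.21 mV

3.21 mV


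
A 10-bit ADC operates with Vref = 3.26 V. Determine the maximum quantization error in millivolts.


The maximum quantization error is +/- LSB/2.
LSB = Vref / 2^n = 3.26 / 1024 = 0.00318359 V
Max error = LSB / 2 = 0.00318359 / 2 = 0.0015918 V
Max error = 1.5918 mV

1.5918 mV


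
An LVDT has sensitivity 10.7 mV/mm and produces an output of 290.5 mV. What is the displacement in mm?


Displacement = Vout / sensitivity.
d = 290.5 / 10.7
d = 27.15 mm

27.15 mm


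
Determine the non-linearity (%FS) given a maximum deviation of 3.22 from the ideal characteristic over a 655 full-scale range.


Linearity error = (max deviation / full scale) * 100%.
Linearity = (3.22 / 655) * 100
Linearity = 0.492 %FS

0.492 %FS


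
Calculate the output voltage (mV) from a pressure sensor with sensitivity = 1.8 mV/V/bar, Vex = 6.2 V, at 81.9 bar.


Output = sensitivity * Vex * P.
Vout = 1.8 * 6.2 * 81.9
Vout = 11.16 * 81.9
Vout = 914.0 mV

914.0 mV


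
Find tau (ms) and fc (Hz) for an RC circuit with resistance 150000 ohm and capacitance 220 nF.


Time constant: tau = R * C.
tau = 150000 * 2.20e-07 = 0.033 s
tau = 33.0 ms
Cutoff frequency: fc = 1 / (2*pi*R*C).
fc = 1 / (2*pi*0.033) = 4.82 Hz

tau = 33.0 ms, fc = 4.82 Hz


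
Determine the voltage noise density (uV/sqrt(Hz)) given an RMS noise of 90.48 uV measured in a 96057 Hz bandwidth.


Noise spectral density = Vrms / sqrt(BW).
NSD = 90.48 / sqrt(96057)
NSD = 90.48 / 309.9306
NSD = 0.2919 uV/sqrt(Hz)

0.2919 uV/sqrt(Hz)


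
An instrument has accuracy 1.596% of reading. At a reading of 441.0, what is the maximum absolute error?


Absolute error = (accuracy% / 100) * reading.
Error = (1.596 / 100) * 441.0
Error = 0.01596 * 441.0
Error = 7.0384

7.0384


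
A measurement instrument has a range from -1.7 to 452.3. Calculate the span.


Span = upper range - lower range.
Span = 452.3 - (-1.7)
Span = 454.0

454.0


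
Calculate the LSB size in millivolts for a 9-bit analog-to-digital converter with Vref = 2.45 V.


The resolution (LSB) of an ADC is Vref / 2^n.
LSB = 2.45 / 2^9
LSB = 2.45 / 512
LSB = 0.00478516 V = 4.78515625 mV

4.78515625 mV


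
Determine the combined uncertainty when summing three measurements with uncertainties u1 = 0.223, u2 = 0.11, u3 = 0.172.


For a sum of independent quantities, uc = sqrt(u1^2 + u2^2 + u3^2).
uc = sqrt(0.223^2 + 0.11^2 + 0.172^2)
uc = sqrt(0.049729 + 0.0121 + 0.029584)
uc = 0.3023

0.3023


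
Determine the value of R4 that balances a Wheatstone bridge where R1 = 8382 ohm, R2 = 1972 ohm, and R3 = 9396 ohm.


At balance: R1*R4 = R2*R3, so R4 = R2*R3/R1.
R4 = 1972 * 9396 / 8382
R4 = 18528912 / 8382
R4 = 2210.56 ohm

2210.56 ohm


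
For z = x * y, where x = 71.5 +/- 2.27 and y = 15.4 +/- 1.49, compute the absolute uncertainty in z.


For a product z = x*y, the relative uncertainty is:
uz/z = sqrt((ux/x)^2 + (uy/y)^2)
Relative uncertainties: ux/x = 2.27/71.5 = 0.031748
uy/y = 1.49/15.4 = 0.096753
z = 71.5 * 15.4 = 1101.1
uz = 1101.1 * sqrt(0.031748^2 + 0.096753^2) = 112.124

112.124


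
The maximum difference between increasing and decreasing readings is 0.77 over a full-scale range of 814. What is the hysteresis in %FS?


Hysteresis = (max difference / full scale) * 100%.
H = (0.77 / 814) * 100
H = 0.095 %FS

0.095 %FS


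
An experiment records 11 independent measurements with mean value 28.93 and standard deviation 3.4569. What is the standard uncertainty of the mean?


The standard uncertainty for Type A evaluation is u = s / sqrt(n).
u = 3.4569 / sqrt(11)
u = 3.4569 / 3.3166
u = 1.0423

1.0423


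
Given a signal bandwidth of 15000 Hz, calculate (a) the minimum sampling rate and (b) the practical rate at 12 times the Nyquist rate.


By Nyquist theorem, fs_min = 2 * fmax.
fs_min = 2 * 15000 = 30000 Hz
Practical rate = 12 * fs_min = 12 * 30000 = 360000 Hz

fs_min = 30000 Hz, fs_practical = 360000 Hz


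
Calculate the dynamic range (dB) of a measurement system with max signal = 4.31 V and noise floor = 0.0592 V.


Dynamic range = 20 * log10(Vmax / Vnoise).
DR = 20 * log10(4.31 / 0.0592)
DR = 20 * log10(72.8)
DR = 37.24 dB

37.24 dB


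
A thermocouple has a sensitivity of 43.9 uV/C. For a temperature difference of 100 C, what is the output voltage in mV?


The thermocouple output V = sensitivity * dT.
V = 43.9 uV/C * 100 C
V = 4390.0 uV
V = 4.39 mV

4.39 mV


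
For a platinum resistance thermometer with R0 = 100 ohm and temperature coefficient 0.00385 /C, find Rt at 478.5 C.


The RTD equation: Rt = R0 * (1 + alpha * T).
Rt = 100 * (1 + 0.00385 * 478.5)
Rt = 100 * (1 + 1.842225)
Rt = 100 * 2.842225
Rt = 284.223 ohm

284.223 ohm


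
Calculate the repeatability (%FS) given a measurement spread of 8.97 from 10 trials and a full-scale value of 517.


Repeatability = (spread / full scale) * 100%.
R = (8.97 / 517) * 100
R = 1.735 %FS

1.735 %FS


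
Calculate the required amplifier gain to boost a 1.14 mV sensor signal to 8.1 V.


Gain = Vout / Vin (converting to same units).
G = 8.1 V / 1.14 mV
G = 8100.0 mV / 1.14 mV
G = 7105.26

7105.26


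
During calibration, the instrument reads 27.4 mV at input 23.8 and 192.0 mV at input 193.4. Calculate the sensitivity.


Sensitivity = (y2 - y1) / (x2 - x1).
S = (192.0 - 27.4) / (193.4 - 23.8)
S = 164.6 / 169.6
S = 0.9705 mV/unit

0.9705 mV/unit


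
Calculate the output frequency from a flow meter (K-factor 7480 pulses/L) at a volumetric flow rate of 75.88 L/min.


Frequency = K * Q / 60 (converting L/min to L/s).
f = 7480 * 75.88 / 60
f = 567582.4 / 60
f = 9459.71 Hz

9459.71 Hz


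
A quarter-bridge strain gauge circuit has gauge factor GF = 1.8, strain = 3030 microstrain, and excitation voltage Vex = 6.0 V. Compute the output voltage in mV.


Quarter bridge output: Vout = (GF * epsilon * Vex) / 4.
Vout = (1.8 * 3030e-6 * 6.0) / 4
Vout = 0.032724 / 4 V
Vout = 0.008181 V = 8.181 mV

8.181 mV


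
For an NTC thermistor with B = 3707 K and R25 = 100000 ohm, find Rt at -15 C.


NTC thermistor equation: Rt = R25 * exp(B * (1/T - 1/T25)).
T in Kelvin: 258.15 K, T25 = 298.15 K
1/T - 1/T25 = 1/258.15 - 1/298.15 = 0.0005197
B * (1/T - 1/T25) = 3707 * 0.0005197 = 1.9265
Rt = 100000 * exp(1.9265) = 686564.1 ohm

686564.1 ohm


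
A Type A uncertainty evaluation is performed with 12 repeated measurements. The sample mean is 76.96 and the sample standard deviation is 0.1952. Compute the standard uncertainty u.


The standard uncertainty for Type A evaluation is u = s / sqrt(n).
u = 0.1952 / sqrt(12)
u = 0.1952 / 3.4641
u = 0.0563

0.0563


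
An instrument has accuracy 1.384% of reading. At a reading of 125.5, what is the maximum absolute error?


Absolute error = (accuracy% / 100) * reading.
Error = (1.384 / 100) * 125.5
Error = 0.01384 * 125.5
Error = 1.7369

1.7369


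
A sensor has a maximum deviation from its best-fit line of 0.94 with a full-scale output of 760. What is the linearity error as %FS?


Linearity error = (max deviation / full scale) * 100%.
Linearity = (0.94 / 760) * 100
Linearity = 0.124 %FS

0.124 %FS


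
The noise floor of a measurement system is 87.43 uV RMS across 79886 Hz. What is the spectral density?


Noise spectral density = Vrms / sqrt(BW).
NSD = 87.43 / sqrt(79886)
NSD = 87.43 / 282.6411
NSD = 0.3093 uV/sqrt(Hz)

0.3093 uV/sqrt(Hz)


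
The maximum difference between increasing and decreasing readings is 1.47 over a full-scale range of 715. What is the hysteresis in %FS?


Hysteresis = (max difference / full scale) * 100%.
H = (1.47 / 715) * 100
H = 0.206 %FS

0.206 %FS


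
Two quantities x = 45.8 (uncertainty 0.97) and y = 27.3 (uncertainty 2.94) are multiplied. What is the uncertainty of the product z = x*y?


For a product z = x*y, the relative uncertainty is:
uz/z = sqrt((ux/x)^2 + (uy/y)^2)
Relative uncertainties: ux/x = 0.97/45.8 = 0.021179
uy/y = 2.94/27.3 = 0.107692
z = 45.8 * 27.3 = 1250.3
uz = 1250.3 * sqrt(0.021179^2 + 0.107692^2) = 137.231

137.231


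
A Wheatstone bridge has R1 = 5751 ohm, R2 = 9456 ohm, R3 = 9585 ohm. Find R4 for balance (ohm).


At balance: R1*R4 = R2*R3, so R4 = R2*R3/R1.
R4 = 9456 * 9585 / 5751
R4 = 90635760 / 5751
R4 = 15760.0 ohm

15760.0 ohm


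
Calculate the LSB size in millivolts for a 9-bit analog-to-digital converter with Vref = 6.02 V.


The resolution (LSB) of an ADC is Vref / 2^n.
LSB = 6.02 / 2^9
LSB = 6.02 / 512
LSB = 0.01175781 V = 11.7578125 mV

11.7578125 mV


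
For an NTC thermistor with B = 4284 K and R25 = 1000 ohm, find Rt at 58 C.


NTC thermistor equation: Rt = R25 * exp(B * (1/T - 1/T25)).
T in Kelvin: 331.15 K, T25 = 298.15 K
1/T - 1/T25 = 1/331.15 - 1/298.15 = -0.00033424
B * (1/T - 1/T25) = 4284 * -0.00033424 = -1.4319
Rt = 1000 * exp(-1.4319) = 238.9 ohm

238.9 ohm


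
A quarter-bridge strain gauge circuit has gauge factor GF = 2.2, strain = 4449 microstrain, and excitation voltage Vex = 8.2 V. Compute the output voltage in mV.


Quarter bridge output: Vout = (GF * epsilon * Vex) / 4.
Vout = (2.2 * 4449e-6 * 8.2) / 4
Vout = 0.08025996 / 4 V
Vout = 0.02006499 V = 20.065 mV

20.065 mV


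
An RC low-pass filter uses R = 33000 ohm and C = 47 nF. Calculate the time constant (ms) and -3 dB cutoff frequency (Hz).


Time constant: tau = R * C.
tau = 33000 * 4.70e-08 = 0.001551 s
tau = 1.551 ms
Cutoff frequency: fc = 1 / (2*pi*R*C).
fc = 1 / (2*pi*0.001551) = 102.61 Hz

tau = 1.551 ms, fc = 102.61 Hz


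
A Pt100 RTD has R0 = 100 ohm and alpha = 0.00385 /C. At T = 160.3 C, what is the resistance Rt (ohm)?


The RTD equation: Rt = R0 * (1 + alpha * T).
Rt = 100 * (1 + 0.00385 * 160.3)
Rt = 100 * (1 + 0.617155)
Rt = 100 * 1.617155
Rt = 161.715 ohm

161.715 ohm


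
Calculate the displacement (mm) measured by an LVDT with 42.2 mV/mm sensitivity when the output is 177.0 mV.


Displacement = Vout / sensitivity.
d = 177.0 / 42.2
d = 4.194 mm

4.194 mm


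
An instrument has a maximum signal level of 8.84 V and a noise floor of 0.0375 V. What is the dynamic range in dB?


Dynamic range = 20 * log10(Vmax / Vnoise).
DR = 20 * log10(8.84 / 0.0375)
DR = 20 * log10(235.73)
DR = 47.45 dB

47.45 dB


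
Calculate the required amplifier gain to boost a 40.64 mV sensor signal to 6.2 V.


Gain = Vout / Vin (converting to same units).
G = 6.2 V / 40.64 mV
G = 6200.0 mV / 40.64 mV
G = 152.56

152.56


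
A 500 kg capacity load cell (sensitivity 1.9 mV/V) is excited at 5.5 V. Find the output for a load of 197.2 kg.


Vout = rated_output * Vex * (load / capacity).
Vout = 1.9 * 5.5 * (197.2 / 500)
Vout = 1.9 * 5.5 * 0.3944
Vout = 4.121 mV

4.121 mV


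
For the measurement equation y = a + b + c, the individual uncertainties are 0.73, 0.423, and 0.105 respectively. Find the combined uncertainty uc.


For a sum of independent quantities, uc = sqrt(u1^2 + u2^2 + u3^2).
uc = sqrt(0.73^2 + 0.423^2 + 0.105^2)
uc = sqrt(0.5329 + 0.178929 + 0.011025)
uc = 0.8502

0.8502


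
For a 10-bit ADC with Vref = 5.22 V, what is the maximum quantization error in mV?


The maximum quantization error is +/- LSB/2.
LSB = Vref / 2^n = 5.22 / 1024 = 0.00509766 V
Max error = LSB / 2 = 0.00509766 / 2 = 0.00254883 V
Max error = 2.5488 mV

2.5488 mV


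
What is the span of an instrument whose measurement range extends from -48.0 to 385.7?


Span = upper range - lower range.
Span = 385.7 - (-48.0)
Span = 433.7

433.7


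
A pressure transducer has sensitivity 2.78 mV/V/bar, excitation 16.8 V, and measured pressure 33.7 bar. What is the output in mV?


Output = sensitivity * Vex * P.
Vout = 2.78 * 16.8 * 33.7
Vout = 46.704 * 33.7
Vout = 1573.92 mV

1573.92 mV


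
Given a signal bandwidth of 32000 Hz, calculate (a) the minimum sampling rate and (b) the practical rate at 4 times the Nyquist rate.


By Nyquist theorem, fs_min = 2 * fmax.
fs_min = 2 * 32000 = 64000 Hz
Practical rate = 4 * fs_min = 4 * 64000 = 256000 Hz

fs_min = 64000 Hz, fs_practical = 256000 Hz


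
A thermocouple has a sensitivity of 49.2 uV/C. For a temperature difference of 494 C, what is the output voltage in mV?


The thermocouple output V = sensitivity * dT.
V = 49.2 uV/C * 494 C
V = 24304.8 uV
V = 24.305 mV

24.305 mV


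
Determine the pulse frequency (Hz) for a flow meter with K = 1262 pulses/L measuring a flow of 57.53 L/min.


Frequency = K * Q / 60 (converting L/min to L/s).
f = 1262 * 57.53 / 60
f = 72602.86 / 60
f = 1210.05 Hz

1210.05 Hz


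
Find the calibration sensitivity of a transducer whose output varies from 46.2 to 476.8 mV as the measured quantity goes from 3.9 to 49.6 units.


Sensitivity = (y2 - y1) / (x2 - x1).
S = (476.8 - 46.2) / (49.6 - 3.9)
S = 430.6 / 45.7
S = 9.4223 mV/unit

9.4223 mV/unit


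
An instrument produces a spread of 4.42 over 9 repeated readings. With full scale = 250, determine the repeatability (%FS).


Repeatability = (spread / full scale) * 100%.
R = (4.42 / 250) * 100
R = 1.768 %FS

1.768 %FS


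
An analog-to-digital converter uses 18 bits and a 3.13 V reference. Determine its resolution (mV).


The resolution (LSB) of an ADC is Vref / 2^n.
LSB = 3.13 / 2^18
LSB = 3.13 / 262144
LSB = 1.194e-05 V = 0.01194 mV

0.01194 mV


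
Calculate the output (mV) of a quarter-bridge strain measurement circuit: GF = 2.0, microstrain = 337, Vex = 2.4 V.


Quarter bridge output: Vout = (GF * epsilon * Vex) / 4.
Vout = (2.0 * 337e-6 * 2.4) / 4
Vout = 0.0016176 / 4 V
Vout = 0.0004044 V = 0.4044 mV

0.4044 mV


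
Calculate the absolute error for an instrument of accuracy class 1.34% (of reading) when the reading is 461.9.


Absolute error = (accuracy% / 100) * reading.
Error = (1.34 / 100) * 461.9
Error = 0.0134 * 461.9
Error = 6.1895

6.1895


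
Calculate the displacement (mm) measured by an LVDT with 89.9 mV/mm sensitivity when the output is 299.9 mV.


Displacement = Vout / sensitivity.
d = 299.9 / 89.9
d = 3.336 mm

3.336 mm


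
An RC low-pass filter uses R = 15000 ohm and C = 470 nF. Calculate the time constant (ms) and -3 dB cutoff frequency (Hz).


Time constant: tau = R * C.
tau = 15000 * 4.70e-07 = 0.00705 s
tau = 7.05 ms
Cutoff frequency: fc = 1 / (2*pi*R*C).
fc = 1 / (2*pi*0.00705) = 22.58 Hz

tau = 7.05 ms, fc = 22.58 Hz


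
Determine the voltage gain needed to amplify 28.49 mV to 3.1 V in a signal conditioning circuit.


Gain = Vout / Vin (converting to same units).
G = 3.1 V / 28.49 mV
G = 3100.0 mV / 28.49 mV
G = 108.81

108.81


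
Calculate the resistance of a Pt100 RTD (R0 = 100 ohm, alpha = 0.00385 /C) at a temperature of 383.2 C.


The RTD equation: Rt = R0 * (1 + alpha * T).
Rt = 100 * (1 + 0.00385 * 383.2)
Rt = 100 * (1 + 1.47532)
Rt = 100 * 2.47532
Rt = 247.532 ohm

247.532 ohm
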